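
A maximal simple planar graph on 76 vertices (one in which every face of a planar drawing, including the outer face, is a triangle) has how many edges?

222

In a plane triangulation 3F = 2E and V − E + F = 2, so E = 3V − 6 = 3·76 − 6 = 222.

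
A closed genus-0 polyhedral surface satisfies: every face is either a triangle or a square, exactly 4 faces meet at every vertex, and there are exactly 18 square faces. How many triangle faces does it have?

8

Let x be the number of triangles; then F = 18 + x.
Edge–face incidences: 2E = 4·18 + 3·x = 72 + 3x.
Every vertex has degree 4, so 4V = 2E.
Euler: V − E + F = 2 ⇒ (2E)/4 − E + (18 + x) = 2.
Multiply by 8: 2·(2E) − 4·(2E) + 8·(18 + x) = 16, i.e. 144 + 8x − 2·(72 + 3x) = 16.
Collecting terms: 2x = 16, so x = 8.
Then 2E = 72 + 3·8 = 96, so E = 48, V = 2E/4 = 24, F = 18 + 8 = 26.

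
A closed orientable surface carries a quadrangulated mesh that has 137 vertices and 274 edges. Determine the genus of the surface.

1

Every face is a square and each edge borders two faces, so 4F = 2·274, giving F = 137.
χ = V − E + F = 137 − 274 + 137 = 0.
For a closed orientable surface χ = 2 − 2g, so g = (2 − (0))/2 = 1.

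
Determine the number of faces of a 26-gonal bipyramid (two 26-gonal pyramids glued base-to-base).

A bipyramid over an n-gon has 2n triangular faces and n + 2 vertices: V = 26 + 2 = 28, E = 3·26 = 78, F = 2·26 = 52.
Check: V − E + F = 28 − 78 + 52 = 2.

52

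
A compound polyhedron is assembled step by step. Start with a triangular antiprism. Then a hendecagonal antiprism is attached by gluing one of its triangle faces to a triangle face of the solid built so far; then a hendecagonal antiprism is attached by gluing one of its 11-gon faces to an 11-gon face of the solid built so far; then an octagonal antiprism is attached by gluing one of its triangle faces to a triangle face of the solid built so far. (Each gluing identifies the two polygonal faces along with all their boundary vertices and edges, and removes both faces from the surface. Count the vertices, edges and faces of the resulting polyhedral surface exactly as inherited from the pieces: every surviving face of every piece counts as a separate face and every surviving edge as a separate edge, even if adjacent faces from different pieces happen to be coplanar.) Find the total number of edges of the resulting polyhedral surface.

A triangular antiprism: V=6, E=12, F=8.
Attach a hendecagonal antiprism (V=22, E=44, F=24) along a 3-gon: merge 3 vertices and 3 edges, delete both glued faces → V=25, E=53, F=30.
Attach a hendecagonal antiprism (V=22, E=44, F=24) along an 11-gon: merge 11 vertices and 11 edges, delete both glued faces → V=36, E=86, F=52.
Attach an octagonal antiprism (V=16, E=32, F=18) along a 3-gon: merge 3 vertices and 3 edges, delete both glued faces → V=49, E=115, F=68.
Check: V − E + F = 49 − 115 + 68 = 2.

115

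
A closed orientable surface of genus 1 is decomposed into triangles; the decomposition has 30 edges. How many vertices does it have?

10

χ = 2 − 2·1 = 0, and every face is a triangle so 3F = 2E.
F = 2E/3 = 20. Then V = 0 + E − F = 0 + 30 − 20 = 10.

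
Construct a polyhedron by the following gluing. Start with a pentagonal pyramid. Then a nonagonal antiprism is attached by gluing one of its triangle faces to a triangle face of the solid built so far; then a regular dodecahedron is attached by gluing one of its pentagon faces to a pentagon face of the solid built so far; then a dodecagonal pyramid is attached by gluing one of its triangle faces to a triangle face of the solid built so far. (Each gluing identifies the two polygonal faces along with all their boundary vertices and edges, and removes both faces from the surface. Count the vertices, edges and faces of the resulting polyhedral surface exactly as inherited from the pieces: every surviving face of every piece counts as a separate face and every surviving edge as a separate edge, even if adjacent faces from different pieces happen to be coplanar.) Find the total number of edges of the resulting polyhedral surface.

A pentagonal pyramid: V=6, E=10, F=6.
Attach a nonagonal antiprism (V=18, E=36, F=20) along a 3-gon: merge 3 vertices and 3 edges, delete both glued faces → V=21, E=43, F=24.
Attach a regular dodecahedron (V=20, E=30, F=12) along a 5-gon: merge 5 vertices and 5 edges, delete both glued faces → V=36, E=68, F=34.
Attach a dodecagonal pyramid (V=13, E=24, F=13) along a 3-gon: merge 3 vertices and 3 edges, delete both glued faces → V=46, E=89, F=45.
Check: V − E + F = 46 − 89 + 45 = 2.

89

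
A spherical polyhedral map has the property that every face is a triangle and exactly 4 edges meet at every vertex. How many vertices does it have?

Each face has 3 edges and each edge borders two faces, so 2E = 3F.
Each vertex has degree 4, so 4V = 2E and hence V = 3F/4.
Euler: V − E + F = 2 ⇒ (3F/4) − (3F/2) + F = 2.
Multiply by 8: (6 − 12 + 8)F = 16, i.e. 2F = 16.
So F = 8, E = 3·8/2 = 12, V = 3·8/4 = 6.

6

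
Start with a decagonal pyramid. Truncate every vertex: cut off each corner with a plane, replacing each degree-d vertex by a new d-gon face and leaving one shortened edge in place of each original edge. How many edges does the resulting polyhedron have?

60

The base solid has V = 11, E = 20, F = 11.
Truncation replaces each original edge-end by a new vertex, so V′ = 2E = 40.
Each original edge survives, and each old vertex of degree d contributes d new edges; summing degrees gives Σd = 2E, so E′ = E + 2E = 3E = 60.
Each original face survives and each original vertex becomes one new face: F′ = F + V = 22.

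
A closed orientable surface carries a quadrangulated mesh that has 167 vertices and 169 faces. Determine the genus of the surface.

Every face is a square, so 2E = 4·169 = 676, giving E = 338.
χ = V − E + F = 167 − 338 + 169 = -2.
For a closed orientable surface χ = 2 − 2g, so g = (2 − (-2))/2 = 2.

2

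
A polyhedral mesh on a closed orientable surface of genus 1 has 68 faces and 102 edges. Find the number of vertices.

34

For a closed orientable surface of genus 1, χ = 2 − 2·1 = 0.
V = 0 + E − F = 0 + 102 − 68 = 34.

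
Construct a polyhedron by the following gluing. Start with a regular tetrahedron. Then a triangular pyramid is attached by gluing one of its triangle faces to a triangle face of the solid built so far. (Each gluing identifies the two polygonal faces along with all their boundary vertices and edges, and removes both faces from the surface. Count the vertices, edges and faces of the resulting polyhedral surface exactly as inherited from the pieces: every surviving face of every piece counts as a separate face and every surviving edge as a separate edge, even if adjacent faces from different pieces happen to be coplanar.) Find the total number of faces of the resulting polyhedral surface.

6

A regular tetrahedron: V=4, E=6, F=4.
Attach a triangular pyramid (V=4, E=6, F=4) along a 3-gon: merge 3 vertices and 3 edges, delete both glued faces → V=5, E=9, F=6.
Check: V − E + F = 5 − 9 + 6 = 2.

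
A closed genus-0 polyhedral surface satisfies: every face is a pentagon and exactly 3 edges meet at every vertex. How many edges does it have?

30

Each face has 5 edges and each edge borders two faces, so 2E = 5F.
Each vertex has degree 3, so 3V = 2E and hence V = 5F/3.
Euler: V − E + F = 2 ⇒ (5F/3) − (5F/2) + F = 2.
Multiply by 6: (10 − 15 + 6)F = 12, i.e. 1F = 12.
So F = 12, E = 5·12/2 = 30, V = 5·12/3 = 20.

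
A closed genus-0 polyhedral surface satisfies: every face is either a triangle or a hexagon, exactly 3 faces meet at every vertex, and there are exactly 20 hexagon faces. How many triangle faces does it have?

4

Let x be the number of triangles; then F = 20 + x.
Edge–face incidences: 2E = 6·20 + 3·x = 120 + 3x.
Every vertex has degree 3, so 3V = 2E.
Euler: V − E + F = 2 ⇒ (2E)/3 − E + (20 + x) = 2.
Multiply by 6: 2·(2E) − 3·(2E) + 6·(20 + x) = 12, i.e. 120 + 6x − (120 + 3x) = 12.
Collecting terms: 3x = 12, so x = 4.
Then 2E = 120 + 3·4 = 132, so E = 66, V = 2E/3 = 44, F = 20 + 4 = 24.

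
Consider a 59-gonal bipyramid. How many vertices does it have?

A bipyramid over an n-gon has 2n triangular faces and n + 2 vertices: V = 59 + 2 = 61, E = 3·59 = 177, F = 2·59 = 118.

61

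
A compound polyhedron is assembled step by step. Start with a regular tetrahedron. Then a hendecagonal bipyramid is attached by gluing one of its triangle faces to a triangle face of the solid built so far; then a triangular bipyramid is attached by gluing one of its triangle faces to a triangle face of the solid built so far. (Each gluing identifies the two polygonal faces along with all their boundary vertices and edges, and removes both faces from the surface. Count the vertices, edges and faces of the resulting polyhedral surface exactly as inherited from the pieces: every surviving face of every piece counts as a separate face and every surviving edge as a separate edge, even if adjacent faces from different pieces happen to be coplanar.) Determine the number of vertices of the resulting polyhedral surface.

16

A regular tetrahedron: V=4, E=6, F=4.
Attach a hendecagonal bipyramid (V=13, E=33, F=22) along a 3-gon: merge 3 vertices and 3 edges, delete both glued faces → V=14, E=36, F=24.
Attach a triangular bipyramid (V=5, E=9, F=6) along a 3-gon: merge 3 vertices and 3 edges, delete both glued faces → V=16, E=42, F=28.
Check: V − E + F = 16 − 42 + 28 = 2.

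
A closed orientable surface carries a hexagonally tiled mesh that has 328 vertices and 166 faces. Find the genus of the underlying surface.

3

Every face is a hexagon, so 2E = 6·166 = 996, giving E = 498.
χ = V − E + F = 328 − 498 + 166 = -4.
For a closed orientable surface χ = 2 − 2g, so g = (2 − (-4))/2 = 3.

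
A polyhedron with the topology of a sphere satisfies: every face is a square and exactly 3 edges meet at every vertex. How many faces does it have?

Each face has 4 edges and each edge borders two faces, so 2E = 4F.
Each vertex has degree 3, so 3V = 2E and hence V = 4F/3.
Euler: V − E + F = 2 ⇒ (4F/3) − (4F/2) + F = 2.
Multiply by 6: (8 − 12 + 6)F = 12, i.e. 2F = 12.
So F = 6, E = 4·6/2 = 12, V = 4·6/3 = 8.

6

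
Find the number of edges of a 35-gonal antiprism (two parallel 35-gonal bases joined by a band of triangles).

An antiprism on an n-gon has two n-gon caps and 2n triangles: V = 2·35 = 70, E = 4·35 = 140, F = 2·35 + 2 = 72.
Check: V − E + F = 70 − 140 + 72 = 2.

140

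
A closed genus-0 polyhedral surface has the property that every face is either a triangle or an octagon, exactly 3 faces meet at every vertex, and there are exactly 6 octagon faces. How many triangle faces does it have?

8

Let x be the number of triangles; then F = 6 + x.
Edge–face incidences: 2E = 8·6 + 3·x = 48 + 3x.
Every vertex has degree 3, so 3V = 2E.
Euler: V − E + F = 2 ⇒ (2E)/3 − E + (6 + x) = 2.
Multiply by 6: 2·(2E) − 3·(2E) + 6·(6 + x) = 12, i.e. 36 + 6x − (48 + 3x) = 12.
Collecting terms: 3x − 12 = 12, so 3x = 24, so x = 8.
Then 2E = 48 + 3·8 = 72, so E = 36, V = 2E/3 = 24, F = 6 + 8 = 14.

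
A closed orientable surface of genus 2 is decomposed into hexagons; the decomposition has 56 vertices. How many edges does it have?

χ = 2 − 2·2 = -2, and every face is a hexagon so 6F = 2E.
V − E + F = -2 with E = 6F/2 gives 56 − (6/2 − 1)·F = -2, so F = 29 and E = 87.

87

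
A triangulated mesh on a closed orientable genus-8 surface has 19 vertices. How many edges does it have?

χ = 2 − 2·8 = -14, and every face is a triangle so 3F = 2E.
V − E + F = -14 with E = 3F/2 gives 19 − (3/2 − 1)·F = -14, so F = 66 and E = 99.

99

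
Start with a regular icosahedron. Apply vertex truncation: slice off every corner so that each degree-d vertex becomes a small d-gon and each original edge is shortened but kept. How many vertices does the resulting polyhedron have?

60

The base solid has V = 12, E = 30, F = 20.
Truncation replaces each original edge-end by a new vertex, so V′ = 2E = 60.
Each original edge survives, and each old vertex of degree d contributes d new edges; summing degrees gives Σd = 2E, so E′ = E + 2E = 3E = 90.
Each original face survives and each original vertex becomes one new face: F′ = F + V = 32.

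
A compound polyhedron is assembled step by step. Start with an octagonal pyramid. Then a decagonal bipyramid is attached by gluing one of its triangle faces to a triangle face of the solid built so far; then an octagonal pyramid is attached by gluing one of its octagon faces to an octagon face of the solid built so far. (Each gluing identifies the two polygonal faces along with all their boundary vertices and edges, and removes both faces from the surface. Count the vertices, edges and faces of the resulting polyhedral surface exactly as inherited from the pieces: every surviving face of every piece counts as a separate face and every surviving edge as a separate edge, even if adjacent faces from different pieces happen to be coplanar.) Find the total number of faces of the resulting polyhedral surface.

34

An octagonal pyramid: V=9, E=16, F=9.
Attach a decagonal bipyramid (V=12, E=30, F=20) along a 3-gon: merge 3 vertices and 3 edges, delete both glued faces → V=18, E=43, F=27.
Attach an octagonal pyramid (V=9, E=16, F=9) along an 8-gon: merge 8 vertices and 8 edges, delete both glued faces → V=19, E=51, F=34.
Check: V − E + F = 19 − 51 + 34 = 2.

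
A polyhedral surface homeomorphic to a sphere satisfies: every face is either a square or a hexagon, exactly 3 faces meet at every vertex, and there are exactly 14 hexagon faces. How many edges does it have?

Let x be the number of squares; then F = 14 + x.
Edge–face incidences: 2E = 6·14 + 4·x = 84 + 4x.
Every vertex has degree 3, so 3V = 2E.
Euler: V − E + F = 2 ⇒ (2E)/3 − E + (14 + x) = 2.
Multiply by 6: 2·(2E) − 3·(2E) + 6·(14 + x) = 12, i.e. 84 + 6x − (84 + 4x) = 12.
Collecting terms: 2x = 12, so x = 6.
Then 2E = 84 + 4·6 = 108, so E = 54, V = 2E/3 = 36, F = 14 + 6 = 20.

54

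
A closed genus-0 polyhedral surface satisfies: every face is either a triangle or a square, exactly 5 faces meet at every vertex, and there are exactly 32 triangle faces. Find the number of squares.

Let x be the number of squares; then F = 32 + x.
Edge–face incidences: 2E = 3·32 + 4·x = 96 + 4x.
Every vertex has degree 5, so 5V = 2E.
Euler: V − E + F = 2 ⇒ (2E)/5 − E + (32 + x) = 2.
Multiply by 10: 2·(2E) − 5·(2E) + 10·(32 + x) = 20, i.e. 320 + 10x − 3·(96 + 4x) = 20.
Collecting terms: −2x + 32 = 20, so −2x = −12, so x = 6.
Then 2E = 96 + 4·6 = 120, so E = 60, V = 2E/5 = 24, F = 32 + 6 = 38.

6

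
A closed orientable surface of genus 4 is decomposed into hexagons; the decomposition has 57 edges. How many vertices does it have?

32

χ = 2 − 2·4 = -6, and every face is a hexagon so 6F = 2E.
F = 2E/6 = 19. Then V = -6 + E − F = -6 + 57 − 19 = 32.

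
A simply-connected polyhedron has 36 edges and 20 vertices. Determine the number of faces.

18

Here V − E + F = 2.
F = 2 − V + E = 2 − 20 + 36 = 18.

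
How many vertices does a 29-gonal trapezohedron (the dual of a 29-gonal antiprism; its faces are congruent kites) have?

60

The n-trapezohedron (dual of the n-antiprism) has V = 2·29 + 2 = 60, E = 4·29 = 116, F = 2·29 = 58.
Check: V − E + F = 60 − 116 + 58 = 2.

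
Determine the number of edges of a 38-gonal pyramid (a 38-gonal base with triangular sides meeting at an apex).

A pyramid on an n-gon base has one n-gon and n triangles: V = 38 + 1 = 39, E = 2·38 = 76, F = 38 + 1 = 39.
Check: V − E + F = 39 − 76 + 39 = 2.

76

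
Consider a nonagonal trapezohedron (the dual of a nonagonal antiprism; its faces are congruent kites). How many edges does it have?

36

The n-trapezohedron (dual of the n-antiprism) has V = 2·9 + 2 = 20, E = 4·9 = 36, F = 2·9 = 18.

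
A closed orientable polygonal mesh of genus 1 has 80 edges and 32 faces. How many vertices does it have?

For a closed orientable surface of genus 1, χ = 2 − 2·1 = 0.
V = 0 + E − F = 0 + 80 − 32 = 48.

48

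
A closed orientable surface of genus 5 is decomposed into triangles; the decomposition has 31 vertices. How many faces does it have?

χ = 2 − 2·5 = -8, and every face is a triangle so 3F = 2E.
V − E + F = -8 with E = 3F/2 gives 31 − (3/2 − 1)·F = -8, so F = 78 and E = 117.

78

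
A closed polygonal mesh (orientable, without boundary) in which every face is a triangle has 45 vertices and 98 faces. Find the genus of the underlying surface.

3

Every face is a triangle, so 2E = 3·98 = 294, giving E = 147.
χ = V − E + F = 45 − 147 + 98 = -4.
For a closed orientable surface χ = 2 − 2g, so g = (2 − (-4))/2 = 3.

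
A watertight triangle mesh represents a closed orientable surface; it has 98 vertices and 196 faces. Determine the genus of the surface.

1

Every face is a triangle, so 2E = 3·196 = 588, giving E = 294.
χ = V − E + F = 98 − 294 + 196 = 0.
For a closed orientable surface χ = 2 − 2g, so g = (2 − (0))/2 = 1.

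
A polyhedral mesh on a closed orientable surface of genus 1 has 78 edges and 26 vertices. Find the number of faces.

52

For a closed orientable surface of genus 1, χ = 2 − 2·1 = 0.
F = 0 − V + E = 0 − 26 + 78 = 52.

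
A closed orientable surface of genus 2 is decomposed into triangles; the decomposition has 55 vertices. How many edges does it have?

171

χ = 2 − 2·2 = -2, and every face is a triangle so 3F = 2E.
V − E + F = -2 with E = 3F/2 gives 55 − (3/2 − 1)·F = -2, so F = 114 and E = 171.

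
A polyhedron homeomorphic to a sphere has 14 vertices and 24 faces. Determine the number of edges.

Here V − E + F = 2.
E = V + F − (2) = 14 + 24 − (2) = 36.

36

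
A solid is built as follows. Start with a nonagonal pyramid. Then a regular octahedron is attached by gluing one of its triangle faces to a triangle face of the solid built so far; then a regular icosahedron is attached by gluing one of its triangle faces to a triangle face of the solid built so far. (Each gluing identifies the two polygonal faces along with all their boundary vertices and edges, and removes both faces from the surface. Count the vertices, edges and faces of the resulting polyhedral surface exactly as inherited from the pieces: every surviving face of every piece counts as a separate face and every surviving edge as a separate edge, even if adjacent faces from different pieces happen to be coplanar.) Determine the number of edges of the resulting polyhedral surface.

A nonagonal pyramid: V=10, E=18, F=10.
Attach a regular octahedron (V=6, E=12, F=8) along a 3-gon: merge 3 vertices and 3 edges, delete both glued faces → V=13, E=27, F=16.
Attach a regular icosahedron (V=12, E=30, F=20) along a 3-gon: merge 3 vertices and 3 edges, delete both glued faces → V=22, E=54, F=34.
Check: V − E + F = 22 − 54 + 34 = 2.

54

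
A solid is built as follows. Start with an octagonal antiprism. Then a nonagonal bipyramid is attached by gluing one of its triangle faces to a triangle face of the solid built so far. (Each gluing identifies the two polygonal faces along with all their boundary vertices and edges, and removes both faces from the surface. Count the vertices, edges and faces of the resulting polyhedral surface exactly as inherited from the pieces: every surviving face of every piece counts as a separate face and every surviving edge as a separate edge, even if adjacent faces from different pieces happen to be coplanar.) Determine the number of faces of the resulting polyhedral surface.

34

An octagonal antiprism: V=16, E=32, F=18.
Attach a nonagonal bipyramid (V=11, E=27, F=18) along a 3-gon: merge 3 vertices and 3 edges, delete both glued faces → V=24, E=56, F=34.
Check: V − E + F = 24 − 56 + 34 = 2.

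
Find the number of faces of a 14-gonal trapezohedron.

28

The n-trapezohedron (dual of the n-antiprism) has V = 2·14 + 2 = 30, E = 4·14 = 56, F = 2·14 = 28.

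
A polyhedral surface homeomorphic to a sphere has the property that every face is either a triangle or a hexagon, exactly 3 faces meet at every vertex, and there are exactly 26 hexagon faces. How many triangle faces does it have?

4

Let x be the number of triangles; then F = 26 + x.
Edge–face incidences: 2E = 6·26 + 3·x = 156 + 3x.
Every vertex has degree 3, so 3V = 2E.
Euler: V − E + F = 2 ⇒ (2E)/3 − E + (26 + x) = 2.
Multiply by 6: 2·(2E) − 3·(2E) + 6·(26 + x) = 12, i.e. 156 + 6x − (156 + 3x) = 12.
Collecting terms: 3x = 12, so x = 4.
Then 2E = 156 + 3·4 = 168, so E = 84, V = 2E/3 = 56, F = 26 + 4 = 30.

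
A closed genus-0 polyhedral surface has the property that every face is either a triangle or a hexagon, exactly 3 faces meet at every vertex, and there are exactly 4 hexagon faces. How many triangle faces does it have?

4

Let x be the number of triangles; then F = 4 + x.
Edge–face incidences: 2E = 6·4 + 3·x = 24 + 3x.
Every vertex has degree 3, so 3V = 2E.
Euler: V − E + F = 2 ⇒ (2E)/3 − E + (4 + x) = 2.
Multiply by 6: 2·(2E) − 3·(2E) + 6·(4 + x) = 12, i.e. 24 + 6x − (24 + 3x) = 12.
Collecting terms: 3x = 12, so x = 4.
Then 2E = 24 + 3·4 = 36, so E = 18, V = 2E/3 = 12, F = 4 + 4 = 8.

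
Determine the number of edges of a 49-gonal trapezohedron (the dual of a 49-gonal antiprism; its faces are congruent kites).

The n-trapezohedron (dual of the n-antiprism) has V = 2·49 + 2 = 100, E = 4·49 = 196, F = 2·49 = 98.

196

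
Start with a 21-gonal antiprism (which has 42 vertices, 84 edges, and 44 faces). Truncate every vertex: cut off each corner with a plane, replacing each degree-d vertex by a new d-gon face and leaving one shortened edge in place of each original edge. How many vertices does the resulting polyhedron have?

168

Truncation replaces each original edge-end by a new vertex, so V′ = 2E = 168.
Each original edge survives, and each old vertex of degree d contributes d new edges; summing degrees gives Σd = 2E, so E′ = E + 2E = 3E = 252.
Each original face survives and each original vertex becomes one new face: F′ = F + V = 86.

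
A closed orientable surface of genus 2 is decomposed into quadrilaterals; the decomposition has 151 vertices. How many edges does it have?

306

χ = 2 − 2·2 = -2, and every face is a square so 4F = 2E.
V − E + F = -2 with E = 4F/2 gives 151 − (4/2 − 1)·F = -2, so F = 153 and E = 306.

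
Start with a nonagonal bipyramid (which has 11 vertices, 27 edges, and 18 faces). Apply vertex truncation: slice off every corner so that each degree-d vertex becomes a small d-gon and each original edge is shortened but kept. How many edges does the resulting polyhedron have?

81

Truncation replaces each original edge-end by a new vertex, so V′ = 2E = 54.
Each original edge survives, and each old vertex of degree d contributes d new edges; summing degrees gives Σd = 2E, so E′ = E + 2E = 3E = 81.
Each original face survives and each original vertex becomes one new face: F′ = F + V = 29.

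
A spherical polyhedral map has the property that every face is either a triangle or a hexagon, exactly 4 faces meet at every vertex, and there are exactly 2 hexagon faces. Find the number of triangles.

12

Let x be the number of triangles; then F = 2 + x.
Edge–face incidences: 2E = 6·2 + 3·x = 12 + 3x.
Every vertex has degree 4, so 4V = 2E.
Euler: V − E + F = 2 ⇒ (2E)/4 − E + (2 + x) = 2.
Multiply by 8: 2·(2E) − 4·(2E) + 8·(2 + x) = 16, i.e. 16 + 8x − 2·(12 + 3x) = 16.
Collecting terms: 2x − 8 = 16, so 2x = 24, so x = 12.
Then 2E = 12 + 3·12 = 48, so E = 24, V = 2E/4 = 12, F = 2 + 12 = 14.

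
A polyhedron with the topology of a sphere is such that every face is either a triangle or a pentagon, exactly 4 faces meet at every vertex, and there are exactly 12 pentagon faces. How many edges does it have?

60

Let x be the number of triangles; then F = 12 + x.
Edge–face incidences: 2E = 5·12 + 3·x = 60 + 3x.
Every vertex has degree 4, so 4V = 2E.
Euler: V − E + F = 2 ⇒ (2E)/4 − E + (12 + x) = 2.
Multiply by 8: 2·(2E) − 4·(2E) + 8·(12 + x) = 16, i.e. 96 + 8x − 2·(60 + 3x) = 16.
Collecting terms: 2x − 24 = 16, so 2x = 40, so x = 20.
Then 2E = 60 + 3·20 = 120, so E = 60, V = 2E/4 = 30, F = 12 + 20 = 32.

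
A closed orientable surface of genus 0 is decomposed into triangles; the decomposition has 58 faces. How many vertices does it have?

χ = 2 − 2·0 = 2, and every face is a triangle so 3F = 2E.
E = 3·58/2 = 87. Then V = 2 + E − F = 2 + 87 − 58 = 31.

31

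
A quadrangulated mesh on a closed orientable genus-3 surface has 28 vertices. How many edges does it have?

χ = 2 − 2·3 = -4, and every face is a square so 4F = 2E.
V − E + F = -4 with E = 4F/2 gives 28 − (4/2 − 1)·F = -4, so F = 32 and E = 64.

64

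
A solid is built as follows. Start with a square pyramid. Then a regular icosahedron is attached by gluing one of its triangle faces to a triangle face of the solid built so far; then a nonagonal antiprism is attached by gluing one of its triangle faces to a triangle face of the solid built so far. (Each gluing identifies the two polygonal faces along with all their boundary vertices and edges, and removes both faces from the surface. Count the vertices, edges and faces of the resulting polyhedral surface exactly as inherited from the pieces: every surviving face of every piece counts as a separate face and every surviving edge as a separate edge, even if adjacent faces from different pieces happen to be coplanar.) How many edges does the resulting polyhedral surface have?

68

A square pyramid: V=5, E=8, F=5.
Attach a regular icosahedron (V=12, E=30, F=20) along a 3-gon: merge 3 vertices and 3 edges, delete both glued faces → V=14, E=35, F=23.
Attach a nonagonal antiprism (V=18, E=36, F=20) along a 3-gon: merge 3 vertices and 3 edges, delete both glued faces → V=29, E=68, F=41.
Check: V − E + F = 29 − 68 + 41 = 2.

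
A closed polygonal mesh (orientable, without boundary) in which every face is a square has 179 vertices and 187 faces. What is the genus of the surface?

Every face is a square, so 2E = 4·187 = 748, giving E = 374.
χ = V − E + F = 179 − 374 + 187 = -8.
For a closed orientable surface χ = 2 − 2g, so g = (2 − (-8))/2 = 5.

5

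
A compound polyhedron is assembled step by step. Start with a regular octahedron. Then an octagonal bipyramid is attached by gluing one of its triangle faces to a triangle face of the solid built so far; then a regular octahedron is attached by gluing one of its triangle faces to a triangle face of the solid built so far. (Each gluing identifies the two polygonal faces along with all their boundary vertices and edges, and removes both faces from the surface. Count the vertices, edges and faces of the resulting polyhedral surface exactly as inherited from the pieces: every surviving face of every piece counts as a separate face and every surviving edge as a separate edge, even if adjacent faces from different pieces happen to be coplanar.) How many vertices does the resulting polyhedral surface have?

A regular octahedron: V=6, E=12, F=8.
Attach an octagonal bipyramid (V=10, E=24, F=16) along a 3-gon: merge 3 vertices and 3 edges, delete both glued faces → V=13, E=33, F=22.
Attach a regular octahedron (V=6, E=12, F=8) along a 3-gon: merge 3 vertices and 3 edges, delete both glued faces → V=16, E=42, F=28.
Check: V − E + F = 16 − 42 + 28 = 2.

16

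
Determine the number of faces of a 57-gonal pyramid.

58

A pyramid on an n-gon base has one n-gon and n triangles: V = 57 + 1 = 58, E = 2·57 = 114, F = 57 + 1 = 58.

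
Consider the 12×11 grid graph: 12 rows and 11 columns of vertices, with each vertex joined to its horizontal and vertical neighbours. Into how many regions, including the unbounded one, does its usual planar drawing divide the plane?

111

The grid has V = 12·11 = 132 vertices and E = 12·10 + 11·11 = 241 edges.
F = 2 − V + E = 2 − 132 + 241 = 111.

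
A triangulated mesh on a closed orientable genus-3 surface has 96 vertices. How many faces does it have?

χ = 2 − 2·3 = -4, and every face is a triangle so 3F = 2E.
V − E + F = -4 with E = 3F/2 gives 96 − (3/2 − 1)·F = -4, so F = 200 and E = 300.

200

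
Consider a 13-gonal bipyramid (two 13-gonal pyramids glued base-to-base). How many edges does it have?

39

A bipyramid over an n-gon has 2n triangular faces and n + 2 vertices: V = 13 + 2 = 15, E = 3·13 = 39, F = 2·13 = 26.
Check: V − E + F = 15 − 39 + 26 = 2.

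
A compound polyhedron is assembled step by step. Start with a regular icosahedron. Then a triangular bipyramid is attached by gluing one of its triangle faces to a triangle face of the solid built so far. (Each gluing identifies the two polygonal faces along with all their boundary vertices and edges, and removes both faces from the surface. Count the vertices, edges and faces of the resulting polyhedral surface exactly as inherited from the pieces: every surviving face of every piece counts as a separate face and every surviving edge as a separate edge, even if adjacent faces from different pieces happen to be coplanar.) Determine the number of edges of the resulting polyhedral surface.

A regular icosahedron: V=12, E=30, F=20.
Attach a triangular bipyramid (V=5, E=9, F=6) along a 3-gon: merge 3 vertices and 3 edges, delete both glued faces → V=14, E=36, F=24.
Check: V − E + F = 14 − 36 + 24 = 2.

36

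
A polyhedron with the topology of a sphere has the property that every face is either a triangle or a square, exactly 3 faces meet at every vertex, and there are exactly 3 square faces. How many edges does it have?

Let x be the number of triangles; then F = 3 + x.
Edge–face incidences: 2E = 4·3 + 3·x = 12 + 3x.
Every vertex has degree 3, so 3V = 2E.
Euler: V − E + F = 2 ⇒ (2E)/3 − E + (3 + x) = 2.
Multiply by 6: 2·(2E) − 3·(2E) + 6·(3 + x) = 12, i.e. 18 + 6x − (12 + 3x) = 12.
Collecting terms: 3x + 6 = 12, so 3x = 6, so x = 2.
Then 2E = 12 + 3·2 = 18, so E = 9, V = 2E/3 = 6, F = 3 + 2 = 5.

9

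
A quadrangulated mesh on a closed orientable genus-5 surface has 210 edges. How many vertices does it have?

97

χ = 2 − 2·5 = -8, and every face is a square so 4F = 2E.
F = 2E/4 = 105. Then V = -8 + E − F = -8 + 210 − 105 = 97.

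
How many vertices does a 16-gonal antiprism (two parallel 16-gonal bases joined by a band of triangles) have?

32

An antiprism on an n-gon has two n-gon caps and 2n triangles: V = 2·16 = 32, E = 4·16 = 64, F = 2·16 + 2 = 34.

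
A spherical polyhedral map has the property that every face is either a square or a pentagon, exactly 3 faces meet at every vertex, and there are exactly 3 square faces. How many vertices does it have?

Let x be the number of pentagons; then F = 3 + x.
Edge–face incidences: 2E = 4·3 + 5·x = 12 + 5x.
Every vertex has degree 3, so 3V = 2E.
Euler: V − E + F = 2 ⇒ (2E)/3 − E + (3 + x) = 2.
Multiply by 6: 2·(2E) − 3·(2E) + 6·(3 + x) = 12, i.e. 18 + 6x − (12 + 5x) = 12.
Collecting terms: x + 6 = 12, so x = 6.
Then 2E = 12 + 5·6 = 42, so E = 21, V = 2E/3 = 14, F = 3 + 6 = 9.

14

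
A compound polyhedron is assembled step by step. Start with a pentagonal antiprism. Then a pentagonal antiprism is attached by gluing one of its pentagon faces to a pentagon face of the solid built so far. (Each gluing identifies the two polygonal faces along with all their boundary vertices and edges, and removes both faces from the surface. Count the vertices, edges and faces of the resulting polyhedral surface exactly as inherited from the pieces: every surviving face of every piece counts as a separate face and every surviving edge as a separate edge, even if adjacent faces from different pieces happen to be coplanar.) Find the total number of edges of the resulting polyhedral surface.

A pentagonal antiprism: V=10, E=20, F=12.
Attach a pentagonal antiprism (V=10, E=20, F=12) along a 5-gon: merge 5 vertices and 5 edges, delete both glued faces → V=15, E=35, F=22.
Check: V − E + F = 15 − 35 + 22 = 2.

35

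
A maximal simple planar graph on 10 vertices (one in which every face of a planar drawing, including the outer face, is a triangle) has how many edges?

In a plane triangulation 3F = 2E and V − E + F = 2, so E = 3V − 6 = 3·10 − 6 = 24.

24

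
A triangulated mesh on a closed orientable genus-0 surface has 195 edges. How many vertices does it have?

χ = 2 − 2·0 = 2, and every face is a triangle so 3F = 2E.
F = 2E/3 = 130. Then V = 2 + E − F = 2 + 195 − 130 = 67.

67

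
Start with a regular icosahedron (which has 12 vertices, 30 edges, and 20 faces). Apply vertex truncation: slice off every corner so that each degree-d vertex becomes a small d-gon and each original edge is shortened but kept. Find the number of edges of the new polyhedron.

90

Truncation replaces each original edge-end by a new vertex, so V′ = 2E = 60.
Each original edge survives, and each old vertex of degree d contributes d new edges; summing degrees gives Σd = 2E, so E′ = E + 2E = 3E = 90.
Each original face survives and each original vertex becomes one new face: F′ = F + V = 32.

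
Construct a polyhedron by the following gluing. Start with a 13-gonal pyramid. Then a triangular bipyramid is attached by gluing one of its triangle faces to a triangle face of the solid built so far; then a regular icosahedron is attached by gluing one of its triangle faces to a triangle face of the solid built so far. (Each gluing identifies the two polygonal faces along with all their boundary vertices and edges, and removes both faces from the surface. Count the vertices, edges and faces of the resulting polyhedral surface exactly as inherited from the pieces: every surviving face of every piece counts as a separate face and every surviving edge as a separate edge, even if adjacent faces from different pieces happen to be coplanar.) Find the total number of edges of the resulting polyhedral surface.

59

A 13-gonal pyramid: V=14, E=26, F=14.
Attach a triangular bipyramid (V=5, E=9, F=6) along a 3-gon: merge 3 vertices and 3 edges, delete both glued faces → V=16, E=32, F=18.
Attach a regular icosahedron (V=12, E=30, F=20) along a 3-gon: merge 3 vertices and 3 edges, delete both glued faces → V=25, E=59, F=36.
Check: V − E + F = 25 − 59 + 36 = 2.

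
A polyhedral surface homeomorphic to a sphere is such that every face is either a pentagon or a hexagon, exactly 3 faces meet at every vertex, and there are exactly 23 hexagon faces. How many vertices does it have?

Let x be the number of pentagons; then F = 23 + x.
Edge–face incidences: 2E = 6·23 + 5·x = 138 + 5x.
Every vertex has degree 3, so 3V = 2E.
Euler: V − E + F = 2 ⇒ (2E)/3 − E + (23 + x) = 2.
Multiply by 6: 2·(2E) − 3·(2E) + 6·(23 + x) = 12, i.e. 138 + 6x − (138 + 5x) = 12.
Collecting terms: x = 12.
Then 2E = 138 + 5·12 = 198, so E = 99, V = 2E/3 = 66, F = 23 + 12 = 35.

66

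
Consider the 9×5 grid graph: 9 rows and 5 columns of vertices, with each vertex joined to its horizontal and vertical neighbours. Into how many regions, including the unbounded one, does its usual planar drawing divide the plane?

33

The grid has V = 9·5 = 45 vertices and E = 9·4 + 5·8 = 76 edges.
F = 2 − V + E = 2 − 45 + 76 = 33.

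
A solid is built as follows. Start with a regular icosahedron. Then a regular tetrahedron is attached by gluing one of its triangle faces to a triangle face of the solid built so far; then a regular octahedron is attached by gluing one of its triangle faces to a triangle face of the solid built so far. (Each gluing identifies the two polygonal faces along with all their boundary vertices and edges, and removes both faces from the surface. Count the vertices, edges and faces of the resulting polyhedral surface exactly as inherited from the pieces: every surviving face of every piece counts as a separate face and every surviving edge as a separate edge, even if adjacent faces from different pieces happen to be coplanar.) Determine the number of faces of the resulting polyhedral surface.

28

A regular icosahedron: V=12, E=30, F=20.
Attach a regular tetrahedron (V=4, E=6, F=4) along a 3-gon: merge 3 vertices and 3 edges, delete both glued faces → V=13, E=33, F=22.
Attach a regular octahedron (V=6, E=12, F=8) along a 3-gon: merge 3 vertices and 3 edges, delete both glued faces → V=16, E=42, F=28.
Check: V − E + F = 16 − 42 + 28 = 2.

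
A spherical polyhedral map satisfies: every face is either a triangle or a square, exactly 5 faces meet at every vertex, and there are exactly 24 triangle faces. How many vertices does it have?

Let x be the number of squares; then F = 24 + x.
Edge–face incidences: 2E = 3·24 + 4·x = 72 + 4x.
Every vertex has degree 5, so 5V = 2E.
Euler: V − E + F = 2 ⇒ (2E)/5 − E + (24 + x) = 2.
Multiply by 10: 2·(2E) − 5·(2E) + 10·(24 + x) = 20, i.e. 240 + 10x − 3·(72 + 4x) = 20.
Collecting terms: −2x + 24 = 20, so −2x = −4, so x = 2.
Then 2E = 72 + 4·2 = 80, so E = 40, V = 2E/5 = 16, F = 24 + 2 = 26.

16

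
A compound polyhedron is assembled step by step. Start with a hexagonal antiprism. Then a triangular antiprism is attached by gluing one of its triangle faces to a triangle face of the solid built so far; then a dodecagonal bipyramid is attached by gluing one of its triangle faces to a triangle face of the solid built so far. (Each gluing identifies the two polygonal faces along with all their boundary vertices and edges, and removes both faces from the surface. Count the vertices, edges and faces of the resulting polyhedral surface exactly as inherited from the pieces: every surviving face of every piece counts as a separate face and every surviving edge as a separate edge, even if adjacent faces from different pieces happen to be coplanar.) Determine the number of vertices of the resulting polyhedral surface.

26

A hexagonal antiprism: V=12, E=24, F=14.
Attach a triangular antiprism (V=6, E=12, F=8) along a 3-gon: merge 3 vertices and 3 edges, delete both glued faces → V=15, E=33, F=20.
Attach a dodecagonal bipyramid (V=14, E=36, F=24) along a 3-gon: merge 3 vertices and 3 edges, delete both glued faces → V=26, E=66, F=42.
Check: V − E + F = 26 − 66 + 42 = 2.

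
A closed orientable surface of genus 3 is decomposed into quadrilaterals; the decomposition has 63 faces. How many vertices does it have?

χ = 2 − 2·3 = -4, and every face is a square so 4F = 2E.
E = 4·63/2 = 126. Then V = -4 + E − F = -4 + 126 − 63 = 59.

59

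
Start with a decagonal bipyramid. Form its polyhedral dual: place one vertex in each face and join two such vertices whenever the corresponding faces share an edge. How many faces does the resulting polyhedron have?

The base solid has V = 12, E = 30, F = 20.
The dual swaps V and F and preserves E: V′ = F = 20, E′ = E = 30, F′ = V = 12.

12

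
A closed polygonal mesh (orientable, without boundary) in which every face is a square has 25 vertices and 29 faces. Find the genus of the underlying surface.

3

Every face is a square, so 2E = 4·29 = 116, giving E = 58.
χ = V − E + F = 25 − 58 + 29 = -4.
For a closed orientable surface χ = 2 − 2g, so g = (2 − (-4))/2 = 3.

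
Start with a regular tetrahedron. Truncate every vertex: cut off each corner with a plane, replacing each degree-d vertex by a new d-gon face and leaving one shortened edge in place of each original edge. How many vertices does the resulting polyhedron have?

The base solid has V = 4, E = 6, F = 4.
Truncation replaces each original edge-end by a new vertex, so V′ = 2E = 12.
Each original edge survives, and each old vertex of degree d contributes d new edges; summing degrees gives Σd = 2E, so E′ = E + 2E = 3E = 18.
Each original face survives and each original vertex becomes one new face: F′ = F + V = 8.

12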